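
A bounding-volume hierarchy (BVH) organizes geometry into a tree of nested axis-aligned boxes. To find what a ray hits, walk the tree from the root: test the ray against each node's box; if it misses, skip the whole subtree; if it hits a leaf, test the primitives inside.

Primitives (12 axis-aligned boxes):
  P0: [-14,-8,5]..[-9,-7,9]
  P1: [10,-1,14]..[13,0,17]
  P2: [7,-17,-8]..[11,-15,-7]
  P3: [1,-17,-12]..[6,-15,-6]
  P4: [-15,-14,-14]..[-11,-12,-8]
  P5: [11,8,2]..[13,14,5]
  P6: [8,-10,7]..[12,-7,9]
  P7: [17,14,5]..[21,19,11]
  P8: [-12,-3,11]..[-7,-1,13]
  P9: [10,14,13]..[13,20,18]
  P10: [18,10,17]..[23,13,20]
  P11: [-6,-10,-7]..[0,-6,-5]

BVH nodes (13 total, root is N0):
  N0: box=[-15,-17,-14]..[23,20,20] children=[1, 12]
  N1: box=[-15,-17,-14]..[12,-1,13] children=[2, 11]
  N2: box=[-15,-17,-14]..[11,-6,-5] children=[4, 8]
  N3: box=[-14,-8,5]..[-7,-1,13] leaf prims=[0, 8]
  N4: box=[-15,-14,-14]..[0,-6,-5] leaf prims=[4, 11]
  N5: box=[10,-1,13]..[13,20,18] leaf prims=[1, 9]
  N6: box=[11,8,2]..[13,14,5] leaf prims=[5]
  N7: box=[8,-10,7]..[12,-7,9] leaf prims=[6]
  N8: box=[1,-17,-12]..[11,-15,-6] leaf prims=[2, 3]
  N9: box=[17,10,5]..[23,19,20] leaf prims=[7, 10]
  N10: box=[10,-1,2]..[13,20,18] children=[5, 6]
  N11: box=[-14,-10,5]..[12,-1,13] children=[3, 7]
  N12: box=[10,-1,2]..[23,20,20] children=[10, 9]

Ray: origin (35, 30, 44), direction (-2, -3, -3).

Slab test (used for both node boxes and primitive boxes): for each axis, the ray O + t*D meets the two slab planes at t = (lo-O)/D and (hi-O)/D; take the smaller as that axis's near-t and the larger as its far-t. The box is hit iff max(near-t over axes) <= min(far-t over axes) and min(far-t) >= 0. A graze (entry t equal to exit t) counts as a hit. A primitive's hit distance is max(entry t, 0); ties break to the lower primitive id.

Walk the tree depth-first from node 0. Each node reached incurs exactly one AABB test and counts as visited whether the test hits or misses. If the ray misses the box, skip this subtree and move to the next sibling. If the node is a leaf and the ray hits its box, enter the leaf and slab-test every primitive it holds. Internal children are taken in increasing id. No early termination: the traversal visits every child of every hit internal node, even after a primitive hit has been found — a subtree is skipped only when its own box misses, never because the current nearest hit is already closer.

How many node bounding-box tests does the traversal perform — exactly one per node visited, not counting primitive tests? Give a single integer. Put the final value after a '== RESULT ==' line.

Trace the traversal:
N0 x:[6,25] y:[10/3,47/3] z:[8,58/3] -> hit [8,47/3], descend [1, 12]
  N1 x:[23/2,25] y:[31/3,47/3] z:[31/3,58/3] -> hit [23/2,47/3], descend [2, 11]
    N2 x:[12,25] y:[12,47/3] z:[49/3,58/3] -> miss, prune
    N11 x:[23/2,49/2] y:[31/3,40/3] z:[31/3,13] -> hit [23/2,13], descend [3, 7]
      N3 x:[21,49/2] y:[31/3,38/3] z:[31/3,13] -> miss, prune
      N7 x:[23/2,27/2] y:[37/3,40/3] z:[35/3,37/3] -> hit [37/3,37/3] leaf, test {P6@t=37/3}
  N12 x:[6,25/2] y:[10/3,31/3] z:[8,14] -> hit [8,31/3], descend [9, 10]
    N9 x:[6,9] y:[11/3,20/3] z:[8,13] -> miss, prune
    N10 x:[11,25/2] y:[10/3,31/3] z:[26/3,14] -> miss, prune

9 AABB tests over nodes [0, 1, 2, 11, 3, 7, 12, 9, 10]; 1 leaf entered; closest P6.

== RESULT ==
9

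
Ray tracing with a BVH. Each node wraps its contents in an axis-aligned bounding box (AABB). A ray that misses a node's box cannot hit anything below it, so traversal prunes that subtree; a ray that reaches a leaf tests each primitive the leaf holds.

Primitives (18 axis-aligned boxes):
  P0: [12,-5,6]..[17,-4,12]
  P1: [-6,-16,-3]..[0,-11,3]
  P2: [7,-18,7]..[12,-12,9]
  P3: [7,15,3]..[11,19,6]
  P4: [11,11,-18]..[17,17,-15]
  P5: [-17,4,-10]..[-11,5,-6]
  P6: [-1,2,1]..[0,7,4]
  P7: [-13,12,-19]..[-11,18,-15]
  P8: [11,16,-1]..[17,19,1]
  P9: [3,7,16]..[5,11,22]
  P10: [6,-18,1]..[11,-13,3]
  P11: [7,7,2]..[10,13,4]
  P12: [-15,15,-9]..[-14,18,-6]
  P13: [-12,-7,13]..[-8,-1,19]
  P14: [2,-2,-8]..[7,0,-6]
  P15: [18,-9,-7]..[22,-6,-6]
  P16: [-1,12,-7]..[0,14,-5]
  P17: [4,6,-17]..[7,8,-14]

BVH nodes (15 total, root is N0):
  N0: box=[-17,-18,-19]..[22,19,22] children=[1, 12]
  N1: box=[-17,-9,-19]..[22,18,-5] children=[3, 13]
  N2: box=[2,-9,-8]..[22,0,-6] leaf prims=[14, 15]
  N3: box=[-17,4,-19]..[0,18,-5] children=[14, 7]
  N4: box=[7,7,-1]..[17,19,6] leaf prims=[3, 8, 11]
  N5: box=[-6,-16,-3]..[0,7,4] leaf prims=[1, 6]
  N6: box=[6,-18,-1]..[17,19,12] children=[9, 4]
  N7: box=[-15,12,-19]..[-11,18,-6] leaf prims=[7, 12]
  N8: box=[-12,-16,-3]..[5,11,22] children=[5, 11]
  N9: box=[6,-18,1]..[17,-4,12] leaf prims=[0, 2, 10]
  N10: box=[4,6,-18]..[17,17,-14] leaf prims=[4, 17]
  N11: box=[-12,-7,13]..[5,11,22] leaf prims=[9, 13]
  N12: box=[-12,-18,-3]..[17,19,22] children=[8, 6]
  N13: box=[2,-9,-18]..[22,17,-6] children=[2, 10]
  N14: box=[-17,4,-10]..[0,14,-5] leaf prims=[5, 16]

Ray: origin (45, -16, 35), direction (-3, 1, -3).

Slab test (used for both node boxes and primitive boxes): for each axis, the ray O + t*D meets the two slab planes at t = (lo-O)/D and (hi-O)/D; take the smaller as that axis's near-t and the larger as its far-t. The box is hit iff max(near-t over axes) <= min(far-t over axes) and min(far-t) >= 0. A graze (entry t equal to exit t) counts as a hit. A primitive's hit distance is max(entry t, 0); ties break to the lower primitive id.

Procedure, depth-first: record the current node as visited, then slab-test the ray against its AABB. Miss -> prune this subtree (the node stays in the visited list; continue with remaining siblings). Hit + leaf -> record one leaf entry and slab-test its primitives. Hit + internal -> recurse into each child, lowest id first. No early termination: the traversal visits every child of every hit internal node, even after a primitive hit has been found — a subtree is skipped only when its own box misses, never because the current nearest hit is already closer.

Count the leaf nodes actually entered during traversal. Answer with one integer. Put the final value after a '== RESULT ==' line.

Traverse from the root:
N0 x:[23/3,62/3] y:[-2,35] z:[13/3,18] -> hit [23/3,18], descend [1, 12]
  N1 x:[23/3,62/3] y:[7,34] z:[40/3,18] -> hit [40/3,18], descend [3, 13]
    N3 x:[15,62/3] y:[20,34] z:[40/3,18] -> miss, prune
    N13 x:[23/3,43/3] y:[7,33] z:[41/3,53/3] -> hit [41/3,43/3], descend [2, 10]
      N2 x:[23/3,43/3] y:[7,16] z:[41/3,43/3] -> hit [41/3,43/3] leaf, test {P14@t=14, P15(miss)}
      N10 x:[28/3,41/3] y:[22,33] z:[49/3,53/3] -> miss, prune
  N12 x:[28/3,19] y:[-2,35] z:[13/3,38/3] -> hit [28/3,38/3], descend [6, 8]
    N6 x:[28/3,13] y:[-2,35] z:[23/3,12] -> hit [28/3,12], descend [4, 9]
      N4 x:[28/3,38/3] y:[23,35] z:[29/3,12] -> miss, prune
      N9 x:[28/3,13] y:[-2,12] z:[23/3,34/3] -> hit [28/3,34/3] leaf, test {P0(miss), P2(miss), P10(miss)}
    N8 x:[40/3,19] y:[0,27] z:[13/3,38/3] -> miss, prune

Visited [0, 1, 3, 13, 2, 10, 12, 6, 4, 9, 8]. Tests: 11 box, 2 leaf. Nearest: P14.

== RESULT ==
2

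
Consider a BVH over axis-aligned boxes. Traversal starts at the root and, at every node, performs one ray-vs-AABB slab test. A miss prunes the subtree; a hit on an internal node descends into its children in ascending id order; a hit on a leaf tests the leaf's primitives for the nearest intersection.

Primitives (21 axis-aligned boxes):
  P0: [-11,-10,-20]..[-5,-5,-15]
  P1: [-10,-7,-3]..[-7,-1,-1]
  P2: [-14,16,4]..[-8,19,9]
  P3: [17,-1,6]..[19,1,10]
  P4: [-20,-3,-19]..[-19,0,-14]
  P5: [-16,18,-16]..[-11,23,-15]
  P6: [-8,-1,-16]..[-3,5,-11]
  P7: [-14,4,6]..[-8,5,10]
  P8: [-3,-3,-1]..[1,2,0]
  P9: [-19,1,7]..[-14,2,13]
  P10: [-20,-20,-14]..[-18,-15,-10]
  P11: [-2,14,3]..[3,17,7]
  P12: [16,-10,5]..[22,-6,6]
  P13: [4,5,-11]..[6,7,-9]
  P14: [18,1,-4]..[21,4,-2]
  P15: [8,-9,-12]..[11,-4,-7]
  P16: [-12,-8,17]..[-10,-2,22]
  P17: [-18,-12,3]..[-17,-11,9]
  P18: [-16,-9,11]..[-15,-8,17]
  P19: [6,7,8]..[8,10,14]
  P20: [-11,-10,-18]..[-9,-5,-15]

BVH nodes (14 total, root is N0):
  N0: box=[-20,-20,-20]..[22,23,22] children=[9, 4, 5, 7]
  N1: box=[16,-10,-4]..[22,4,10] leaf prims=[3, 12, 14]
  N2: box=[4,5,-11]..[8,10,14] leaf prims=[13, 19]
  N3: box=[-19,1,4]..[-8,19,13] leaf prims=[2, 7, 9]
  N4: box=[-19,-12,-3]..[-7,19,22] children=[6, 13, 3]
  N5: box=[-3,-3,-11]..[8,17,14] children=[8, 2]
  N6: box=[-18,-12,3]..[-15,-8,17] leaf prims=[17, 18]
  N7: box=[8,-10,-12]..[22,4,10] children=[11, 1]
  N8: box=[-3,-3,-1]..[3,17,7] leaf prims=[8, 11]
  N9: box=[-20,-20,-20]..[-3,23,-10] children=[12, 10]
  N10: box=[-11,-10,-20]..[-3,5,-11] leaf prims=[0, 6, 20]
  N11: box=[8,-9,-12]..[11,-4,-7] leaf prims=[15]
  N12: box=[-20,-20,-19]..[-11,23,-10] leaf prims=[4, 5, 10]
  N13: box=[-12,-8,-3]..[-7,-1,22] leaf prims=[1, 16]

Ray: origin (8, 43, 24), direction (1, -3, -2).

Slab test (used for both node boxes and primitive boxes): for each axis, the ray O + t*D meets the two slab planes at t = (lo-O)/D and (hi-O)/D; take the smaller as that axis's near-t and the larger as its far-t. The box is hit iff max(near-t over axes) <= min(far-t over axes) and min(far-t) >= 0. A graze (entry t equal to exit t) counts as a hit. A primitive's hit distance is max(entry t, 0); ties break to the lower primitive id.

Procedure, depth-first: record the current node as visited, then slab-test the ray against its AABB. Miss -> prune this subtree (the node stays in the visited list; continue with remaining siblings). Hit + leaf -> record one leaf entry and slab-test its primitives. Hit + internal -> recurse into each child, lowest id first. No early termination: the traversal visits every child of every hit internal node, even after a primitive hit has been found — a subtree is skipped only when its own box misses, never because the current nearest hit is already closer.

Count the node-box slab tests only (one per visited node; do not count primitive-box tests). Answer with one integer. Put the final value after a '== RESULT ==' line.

Trace the traversal:
N0 x:[-28,14] y:[20/3,21] z:[1,22] -> hit [20/3,14], descend [4, 5, 7, 9]
  N4 x:[-27,-15] y:[8,55/3] z:[1,27/2] -> miss, prune
  N5 x:[-11,0] y:[26/3,46/3] z:[5,35/2] -> miss, prune
  N7 x:[0,14] y:[13,53/3] z:[7,18] -> hit [13,14], descend [1, 11]
    N1 x:[8,14] y:[13,53/3] z:[7,14] -> hit [13,14] leaf, test {P3(miss), P12(miss), P14@t=13}
    N11 x:[0,3] y:[47/3,52/3] z:[31/2,18] -> miss, prune
  N9 x:[-28,-11] y:[20/3,21] z:[17,22] -> miss, prune

Summary -> nodes [0, 4, 5, 7, 1, 11, 9]; box-tests=7; leaf-entries=1; first=P14

== RESULT ==
7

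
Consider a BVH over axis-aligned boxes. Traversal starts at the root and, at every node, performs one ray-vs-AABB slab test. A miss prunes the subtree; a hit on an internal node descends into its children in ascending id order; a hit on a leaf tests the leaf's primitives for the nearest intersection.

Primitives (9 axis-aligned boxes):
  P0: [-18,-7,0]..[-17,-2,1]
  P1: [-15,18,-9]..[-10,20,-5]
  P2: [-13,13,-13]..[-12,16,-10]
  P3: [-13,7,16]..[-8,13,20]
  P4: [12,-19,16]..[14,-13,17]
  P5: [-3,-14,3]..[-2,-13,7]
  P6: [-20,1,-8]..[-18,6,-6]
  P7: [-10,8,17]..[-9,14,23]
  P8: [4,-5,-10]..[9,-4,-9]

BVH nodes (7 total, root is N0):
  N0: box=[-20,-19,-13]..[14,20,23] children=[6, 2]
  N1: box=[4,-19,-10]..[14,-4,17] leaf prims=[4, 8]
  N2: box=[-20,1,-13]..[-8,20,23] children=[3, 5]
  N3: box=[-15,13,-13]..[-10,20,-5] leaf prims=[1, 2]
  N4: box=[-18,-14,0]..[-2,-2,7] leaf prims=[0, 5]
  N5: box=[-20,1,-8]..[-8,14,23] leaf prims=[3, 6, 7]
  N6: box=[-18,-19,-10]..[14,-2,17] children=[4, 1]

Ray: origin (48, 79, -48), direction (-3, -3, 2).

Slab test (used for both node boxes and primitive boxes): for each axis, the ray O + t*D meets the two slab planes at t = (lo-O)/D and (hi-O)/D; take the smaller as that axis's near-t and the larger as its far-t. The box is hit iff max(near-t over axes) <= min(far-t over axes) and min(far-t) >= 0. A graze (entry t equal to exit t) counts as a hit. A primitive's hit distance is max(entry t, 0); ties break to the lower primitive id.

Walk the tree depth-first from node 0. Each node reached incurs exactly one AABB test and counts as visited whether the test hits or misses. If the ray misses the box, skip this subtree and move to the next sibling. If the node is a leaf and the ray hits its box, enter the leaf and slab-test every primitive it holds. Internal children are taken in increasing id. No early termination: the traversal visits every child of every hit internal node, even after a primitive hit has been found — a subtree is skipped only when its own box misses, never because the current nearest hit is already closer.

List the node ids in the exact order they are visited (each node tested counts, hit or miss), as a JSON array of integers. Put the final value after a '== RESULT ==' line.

Walk:
N0 x:[34/3,68/3] y:[59/3,98/3] z:[35/2,71/2] -> hit [59/3,68/3], descend [2, 6]
  N2 x:[56/3,68/3] y:[59/3,26] z:[35/2,71/2] -> hit [59/3,68/3], descend [3, 5]
    N3 x:[58/3,21] y:[59/3,22] z:[35/2,43/2] -> hit [59/3,21] leaf, test {P1@t=59/3, P2(miss)}
    N5 x:[56/3,68/3] y:[65/3,26] z:[20,71/2] -> hit [65/3,68/3] leaf, test {P3(miss), P6(miss), P7(miss)}
  N6 x:[34/3,22] y:[27,98/3] z:[19,65/2] -> miss, prune

Visited [0, 2, 3, 5, 6]. Tests: 5 box, 2 leaf. Nearest: P1.

== RESULT ==
[0, 2, 3, 5, 6]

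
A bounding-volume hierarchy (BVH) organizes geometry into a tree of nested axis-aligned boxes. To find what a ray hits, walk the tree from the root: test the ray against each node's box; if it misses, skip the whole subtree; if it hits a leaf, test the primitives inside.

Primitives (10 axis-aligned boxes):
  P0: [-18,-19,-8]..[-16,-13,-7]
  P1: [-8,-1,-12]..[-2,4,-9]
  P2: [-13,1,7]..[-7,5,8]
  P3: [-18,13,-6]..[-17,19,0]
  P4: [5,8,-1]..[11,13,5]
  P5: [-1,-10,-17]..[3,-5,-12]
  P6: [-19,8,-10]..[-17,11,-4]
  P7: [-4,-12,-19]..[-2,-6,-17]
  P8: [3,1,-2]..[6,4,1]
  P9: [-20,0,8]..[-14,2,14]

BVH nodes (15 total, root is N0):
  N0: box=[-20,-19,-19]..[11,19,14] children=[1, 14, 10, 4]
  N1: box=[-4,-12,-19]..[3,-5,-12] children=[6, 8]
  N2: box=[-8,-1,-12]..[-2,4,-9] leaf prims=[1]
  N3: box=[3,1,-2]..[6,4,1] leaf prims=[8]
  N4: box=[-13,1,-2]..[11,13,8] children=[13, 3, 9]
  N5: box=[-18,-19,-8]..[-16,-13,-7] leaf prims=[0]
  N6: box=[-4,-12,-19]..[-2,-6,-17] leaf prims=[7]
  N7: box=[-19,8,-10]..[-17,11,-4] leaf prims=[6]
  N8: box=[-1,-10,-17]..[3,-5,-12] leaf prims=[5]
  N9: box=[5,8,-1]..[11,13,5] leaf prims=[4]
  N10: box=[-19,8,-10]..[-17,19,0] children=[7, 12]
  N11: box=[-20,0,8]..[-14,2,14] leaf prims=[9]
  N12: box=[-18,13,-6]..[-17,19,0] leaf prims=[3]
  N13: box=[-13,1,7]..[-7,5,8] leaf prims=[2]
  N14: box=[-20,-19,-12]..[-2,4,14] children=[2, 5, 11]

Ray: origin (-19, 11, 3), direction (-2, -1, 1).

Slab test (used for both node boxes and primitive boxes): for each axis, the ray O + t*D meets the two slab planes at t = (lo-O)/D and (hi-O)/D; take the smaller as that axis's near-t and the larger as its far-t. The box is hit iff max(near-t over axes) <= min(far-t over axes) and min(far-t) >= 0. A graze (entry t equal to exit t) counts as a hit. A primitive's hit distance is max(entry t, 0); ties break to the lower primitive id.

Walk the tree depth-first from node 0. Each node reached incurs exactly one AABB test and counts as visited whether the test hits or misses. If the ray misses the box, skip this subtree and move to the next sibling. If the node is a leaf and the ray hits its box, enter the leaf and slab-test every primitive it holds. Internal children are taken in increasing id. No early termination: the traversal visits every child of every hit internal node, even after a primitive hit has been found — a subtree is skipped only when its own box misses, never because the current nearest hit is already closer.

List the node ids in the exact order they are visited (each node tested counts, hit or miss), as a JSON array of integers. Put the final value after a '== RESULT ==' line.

Trace the traversal:
N0 x:[-15,1/2] y:[-8,30] z:[-22,11] -> hit [-8,1/2], descend [1, 4, 10, 14]
  N1 x:[-11,-15/2] y:[16,23] z:[-22,-15] -> miss, prune
  N4 x:[-15,-3] y:[-2,10] z:[-5,5] -> miss, prune
  N10 x:[-1,0] y:[-8,3] z:[-13,-3] -> miss, prune
  N14 x:[-17/2,1/2] y:[7,30] z:[-15,11] -> miss, prune

Visited [0, 1, 4, 10, 14]. Tests: 5 box, 0 leaf. Nearest: miss.

== RESULT ==
[0, 1, 4, 10, 14]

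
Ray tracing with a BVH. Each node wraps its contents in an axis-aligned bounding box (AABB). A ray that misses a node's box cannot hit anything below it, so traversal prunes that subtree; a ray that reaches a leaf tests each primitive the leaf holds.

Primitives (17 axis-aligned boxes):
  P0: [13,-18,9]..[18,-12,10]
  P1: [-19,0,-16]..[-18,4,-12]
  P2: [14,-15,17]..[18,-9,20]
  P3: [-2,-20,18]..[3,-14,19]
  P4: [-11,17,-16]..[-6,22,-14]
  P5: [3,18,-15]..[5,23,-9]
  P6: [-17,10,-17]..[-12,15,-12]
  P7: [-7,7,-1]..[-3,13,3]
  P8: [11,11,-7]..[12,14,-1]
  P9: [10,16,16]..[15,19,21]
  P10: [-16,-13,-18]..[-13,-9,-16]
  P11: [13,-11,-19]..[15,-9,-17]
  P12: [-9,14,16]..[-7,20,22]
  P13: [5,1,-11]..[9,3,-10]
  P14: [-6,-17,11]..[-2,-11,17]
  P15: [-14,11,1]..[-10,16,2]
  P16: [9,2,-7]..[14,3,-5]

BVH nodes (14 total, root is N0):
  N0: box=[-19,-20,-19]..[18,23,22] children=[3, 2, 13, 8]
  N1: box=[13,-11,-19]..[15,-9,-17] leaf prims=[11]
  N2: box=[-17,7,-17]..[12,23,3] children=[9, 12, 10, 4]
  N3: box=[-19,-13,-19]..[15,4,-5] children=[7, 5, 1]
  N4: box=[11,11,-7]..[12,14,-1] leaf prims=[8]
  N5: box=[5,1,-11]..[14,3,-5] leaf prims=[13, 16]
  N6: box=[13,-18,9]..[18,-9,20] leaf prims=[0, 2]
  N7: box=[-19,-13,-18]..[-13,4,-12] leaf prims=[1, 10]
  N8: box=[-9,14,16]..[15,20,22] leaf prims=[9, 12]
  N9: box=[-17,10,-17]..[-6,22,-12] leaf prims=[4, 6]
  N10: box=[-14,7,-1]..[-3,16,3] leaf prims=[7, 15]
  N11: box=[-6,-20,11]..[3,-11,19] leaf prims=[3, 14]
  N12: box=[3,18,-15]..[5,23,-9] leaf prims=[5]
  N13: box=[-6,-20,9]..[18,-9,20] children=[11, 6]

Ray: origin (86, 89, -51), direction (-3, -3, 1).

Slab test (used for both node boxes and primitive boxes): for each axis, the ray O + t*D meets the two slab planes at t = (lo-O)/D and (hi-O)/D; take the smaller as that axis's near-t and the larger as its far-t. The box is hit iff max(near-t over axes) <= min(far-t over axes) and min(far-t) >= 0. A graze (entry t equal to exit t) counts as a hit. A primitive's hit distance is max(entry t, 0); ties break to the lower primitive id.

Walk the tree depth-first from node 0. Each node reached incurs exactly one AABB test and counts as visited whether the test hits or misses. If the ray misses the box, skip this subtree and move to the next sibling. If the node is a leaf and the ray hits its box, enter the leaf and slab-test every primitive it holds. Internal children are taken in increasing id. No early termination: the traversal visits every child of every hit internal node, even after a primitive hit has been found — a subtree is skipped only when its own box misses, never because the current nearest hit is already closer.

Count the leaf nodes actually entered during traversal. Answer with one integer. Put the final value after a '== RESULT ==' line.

Walk:
N0 x:[68/3,35] y:[22,109/3] z:[32,73] -> hit [32,35], descend [2, 3, 8, 13]
  N2 x:[74/3,103/3] y:[22,82/3] z:[34,54] -> miss, prune
  N3 x:[71/3,35] y:[85/3,34] z:[32,46] -> hit [32,34], descend [1, 5, 7]
    N1 x:[71/3,73/3] y:[98/3,100/3] z:[32,34] -> miss, prune
    N5 x:[24,27] y:[86/3,88/3] z:[40,46] -> miss, prune
    N7 x:[33,35] y:[85/3,34] z:[33,39] -> hit [33,34] leaf, test {P1(miss), P10@t=33}
  N8 x:[71/3,95/3] y:[23,25] z:[67,73] -> miss, prune
  N13 x:[68/3,92/3] y:[98/3,109/3] z:[60,71] -> miss, prune

8 AABB tests over nodes [0, 2, 3, 1, 5, 7, 8, 13]; 1 leaf entered; closest P10.

== RESULT ==
1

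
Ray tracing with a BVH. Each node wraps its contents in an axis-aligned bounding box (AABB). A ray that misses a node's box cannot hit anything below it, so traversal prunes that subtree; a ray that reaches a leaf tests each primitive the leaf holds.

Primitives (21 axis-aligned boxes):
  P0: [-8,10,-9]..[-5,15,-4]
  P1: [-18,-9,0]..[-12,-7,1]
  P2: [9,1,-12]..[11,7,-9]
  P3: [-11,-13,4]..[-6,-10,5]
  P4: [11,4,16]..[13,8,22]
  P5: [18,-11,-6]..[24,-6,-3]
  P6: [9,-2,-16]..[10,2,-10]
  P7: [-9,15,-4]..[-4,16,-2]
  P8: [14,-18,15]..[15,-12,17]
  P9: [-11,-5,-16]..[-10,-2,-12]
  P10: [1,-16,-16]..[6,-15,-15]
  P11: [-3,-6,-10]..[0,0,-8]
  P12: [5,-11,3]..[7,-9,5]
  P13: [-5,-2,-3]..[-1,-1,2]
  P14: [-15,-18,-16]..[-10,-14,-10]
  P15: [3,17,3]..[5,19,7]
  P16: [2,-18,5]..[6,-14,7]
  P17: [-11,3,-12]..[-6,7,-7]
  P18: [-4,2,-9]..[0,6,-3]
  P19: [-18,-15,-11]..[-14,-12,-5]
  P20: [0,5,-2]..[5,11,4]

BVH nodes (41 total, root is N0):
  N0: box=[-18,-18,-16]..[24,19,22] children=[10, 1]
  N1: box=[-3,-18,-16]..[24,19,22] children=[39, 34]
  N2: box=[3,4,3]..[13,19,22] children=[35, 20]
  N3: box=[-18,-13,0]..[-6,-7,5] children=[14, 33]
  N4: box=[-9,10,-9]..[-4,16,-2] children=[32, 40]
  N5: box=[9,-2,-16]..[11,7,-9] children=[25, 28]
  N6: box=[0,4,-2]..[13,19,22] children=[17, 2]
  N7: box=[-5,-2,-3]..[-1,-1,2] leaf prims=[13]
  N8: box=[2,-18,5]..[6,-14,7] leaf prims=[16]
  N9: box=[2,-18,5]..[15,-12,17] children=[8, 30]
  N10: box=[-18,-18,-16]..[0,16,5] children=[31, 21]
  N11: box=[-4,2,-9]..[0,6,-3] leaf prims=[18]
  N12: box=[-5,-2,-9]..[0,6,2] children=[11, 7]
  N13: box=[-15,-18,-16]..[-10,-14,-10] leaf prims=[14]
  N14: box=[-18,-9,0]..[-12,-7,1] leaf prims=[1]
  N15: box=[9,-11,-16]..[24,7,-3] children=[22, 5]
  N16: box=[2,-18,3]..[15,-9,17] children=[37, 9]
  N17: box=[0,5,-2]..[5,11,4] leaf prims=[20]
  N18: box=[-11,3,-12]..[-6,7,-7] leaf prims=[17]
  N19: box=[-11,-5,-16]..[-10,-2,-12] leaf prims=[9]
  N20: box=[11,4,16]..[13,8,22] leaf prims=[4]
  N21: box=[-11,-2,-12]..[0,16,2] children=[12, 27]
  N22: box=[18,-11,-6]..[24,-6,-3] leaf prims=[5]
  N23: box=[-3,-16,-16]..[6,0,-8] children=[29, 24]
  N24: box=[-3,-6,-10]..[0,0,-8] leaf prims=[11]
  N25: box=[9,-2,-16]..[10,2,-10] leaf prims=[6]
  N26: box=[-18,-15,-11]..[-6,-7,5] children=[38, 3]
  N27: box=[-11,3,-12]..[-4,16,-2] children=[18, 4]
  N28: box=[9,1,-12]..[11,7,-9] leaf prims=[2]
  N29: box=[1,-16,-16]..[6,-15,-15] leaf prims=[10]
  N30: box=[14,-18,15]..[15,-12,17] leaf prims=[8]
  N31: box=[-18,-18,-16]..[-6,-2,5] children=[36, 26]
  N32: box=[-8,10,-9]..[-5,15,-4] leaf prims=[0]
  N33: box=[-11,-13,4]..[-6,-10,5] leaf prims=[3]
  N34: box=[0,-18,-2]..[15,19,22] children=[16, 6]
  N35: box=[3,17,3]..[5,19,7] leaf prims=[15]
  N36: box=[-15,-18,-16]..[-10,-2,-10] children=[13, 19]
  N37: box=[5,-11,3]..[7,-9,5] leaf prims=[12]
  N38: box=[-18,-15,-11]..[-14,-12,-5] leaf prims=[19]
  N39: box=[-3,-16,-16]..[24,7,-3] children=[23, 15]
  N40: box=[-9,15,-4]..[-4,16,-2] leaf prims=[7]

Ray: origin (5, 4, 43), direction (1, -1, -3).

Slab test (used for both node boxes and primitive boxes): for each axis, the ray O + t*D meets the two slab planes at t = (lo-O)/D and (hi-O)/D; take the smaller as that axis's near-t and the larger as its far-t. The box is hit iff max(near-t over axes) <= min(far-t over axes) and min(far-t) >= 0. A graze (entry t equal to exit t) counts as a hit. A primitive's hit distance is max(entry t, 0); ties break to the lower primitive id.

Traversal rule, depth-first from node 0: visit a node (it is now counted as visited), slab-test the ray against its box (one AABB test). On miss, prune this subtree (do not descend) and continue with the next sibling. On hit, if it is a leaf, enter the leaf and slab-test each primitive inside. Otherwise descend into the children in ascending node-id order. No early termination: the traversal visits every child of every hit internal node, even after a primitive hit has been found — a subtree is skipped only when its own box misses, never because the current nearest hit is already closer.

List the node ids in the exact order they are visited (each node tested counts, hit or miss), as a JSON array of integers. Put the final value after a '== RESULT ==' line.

Walk:
N0 x:[-23,19] y:[-15,22] z:[7,59/3] -> hit [7,19], descend [1, 10]
  N1 x:[-8,19] y:[-15,22] z:[7,59/3] -> hit [7,19], descend [34, 39]
    N34 x:[-5,10] y:[-15,22] z:[7,15] -> hit [7,10], descend [6, 16]
      N6 x:[-5,8] y:[-15,0] z:[7,15] -> miss, prune
      N16 x:[-3,10] y:[13,22] z:[26/3,40/3] -> miss, prune
    N39 x:[-8,19] y:[-3,20] z:[46/3,59/3] -> hit [46/3,19], descend [15, 23]
      N15 x:[4,19] y:[-3,15] z:[46/3,59/3] -> miss, prune
      N23 x:[-8,1] y:[4,20] z:[17,59/3] -> miss, prune
  N10 x:[-23,-5] y:[-12,22] z:[38/3,59/3] -> miss, prune

order=[0, 1, 34, 6, 16, 39, 15, 23, 10]  |boxes|=9  |leaves|=0  hit=miss

== RESULT ==
[0, 1, 34, 6, 16, 39, 15, 23, 10]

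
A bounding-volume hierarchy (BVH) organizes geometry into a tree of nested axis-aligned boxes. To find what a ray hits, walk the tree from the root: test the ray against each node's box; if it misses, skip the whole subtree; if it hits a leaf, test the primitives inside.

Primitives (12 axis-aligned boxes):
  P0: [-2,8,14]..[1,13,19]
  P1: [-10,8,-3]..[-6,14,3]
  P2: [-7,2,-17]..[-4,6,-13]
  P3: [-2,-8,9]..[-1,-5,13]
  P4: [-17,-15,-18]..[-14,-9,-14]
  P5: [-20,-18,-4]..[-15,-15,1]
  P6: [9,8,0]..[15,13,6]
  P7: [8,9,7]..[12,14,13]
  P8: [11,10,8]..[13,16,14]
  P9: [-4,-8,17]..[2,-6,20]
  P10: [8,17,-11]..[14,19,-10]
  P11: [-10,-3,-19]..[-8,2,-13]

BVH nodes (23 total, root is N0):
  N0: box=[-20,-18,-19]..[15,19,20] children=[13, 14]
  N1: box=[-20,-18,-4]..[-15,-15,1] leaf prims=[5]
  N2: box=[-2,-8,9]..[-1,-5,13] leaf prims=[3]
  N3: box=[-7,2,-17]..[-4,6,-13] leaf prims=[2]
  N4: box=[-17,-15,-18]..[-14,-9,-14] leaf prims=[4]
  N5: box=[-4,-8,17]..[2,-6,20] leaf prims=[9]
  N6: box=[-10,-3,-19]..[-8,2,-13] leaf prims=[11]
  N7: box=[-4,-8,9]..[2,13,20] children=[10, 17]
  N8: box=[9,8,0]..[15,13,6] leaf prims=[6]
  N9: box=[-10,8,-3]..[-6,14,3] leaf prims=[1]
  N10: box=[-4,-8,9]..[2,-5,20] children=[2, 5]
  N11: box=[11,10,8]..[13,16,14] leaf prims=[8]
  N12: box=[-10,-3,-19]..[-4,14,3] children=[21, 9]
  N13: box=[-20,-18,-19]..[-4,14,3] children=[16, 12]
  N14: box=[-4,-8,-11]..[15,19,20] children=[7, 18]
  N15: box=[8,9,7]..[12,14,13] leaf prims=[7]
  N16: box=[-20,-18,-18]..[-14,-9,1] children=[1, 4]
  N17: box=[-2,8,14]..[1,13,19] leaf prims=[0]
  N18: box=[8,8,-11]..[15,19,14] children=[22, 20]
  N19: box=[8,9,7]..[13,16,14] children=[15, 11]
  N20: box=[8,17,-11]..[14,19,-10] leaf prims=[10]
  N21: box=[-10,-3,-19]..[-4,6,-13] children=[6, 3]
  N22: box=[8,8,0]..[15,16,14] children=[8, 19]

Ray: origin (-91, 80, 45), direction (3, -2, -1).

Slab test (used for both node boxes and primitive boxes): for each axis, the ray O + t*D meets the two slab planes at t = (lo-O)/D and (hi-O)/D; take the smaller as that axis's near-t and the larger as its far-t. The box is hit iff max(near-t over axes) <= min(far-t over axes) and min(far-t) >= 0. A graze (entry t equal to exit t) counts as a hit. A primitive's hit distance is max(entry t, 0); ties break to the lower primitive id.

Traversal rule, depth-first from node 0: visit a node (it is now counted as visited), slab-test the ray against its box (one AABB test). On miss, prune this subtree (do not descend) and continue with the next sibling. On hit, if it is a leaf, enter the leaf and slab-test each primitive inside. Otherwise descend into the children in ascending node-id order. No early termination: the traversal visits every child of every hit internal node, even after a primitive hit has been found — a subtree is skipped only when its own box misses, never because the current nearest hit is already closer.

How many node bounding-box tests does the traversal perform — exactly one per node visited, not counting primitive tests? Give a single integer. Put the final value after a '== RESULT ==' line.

Trace the traversal:
N0 x:[71/3,106/3] y:[61/2,49] z:[25,64] -> hit [61/2,106/3], descend [13, 14]
  N13 x:[71/3,29] y:[33,49] z:[42,64] -> miss, prune
  N14 x:[29,106/3] y:[61/2,44] z:[25,56] -> hit [61/2,106/3], descend [7, 18]
    N7 x:[29,31] y:[67/2,44] z:[25,36] -> miss, prune
    N18 x:[33,106/3] y:[61/2,36] z:[31,56] -> hit [33,106/3], descend [20, 22]
      N20 x:[33,35] y:[61/2,63/2] z:[55,56] -> miss, prune
      N22 x:[33,106/3] y:[32,36] z:[31,45] -> hit [33,106/3], descend [8, 19]
        N8 x:[100/3,106/3] y:[67/2,36] z:[39,45] -> miss, prune
        N19 x:[33,104/3] y:[32,71/2] z:[31,38] -> hit [33,104/3], descend [11, 15]
          N11 x:[34,104/3] y:[32,35] z:[31,37] -> hit [34,104/3] leaf, test {P8@t=34}
          N15 x:[33,103/3] y:[33,71/2] z:[32,38] -> hit [33,103/3] leaf, test {P7@t=33}

Summary -> nodes [0, 13, 14, 7, 18, 20, 22, 8, 19, 11, 15]; box-tests=11; leaf-entries=2; first=P7

== RESULT ==
11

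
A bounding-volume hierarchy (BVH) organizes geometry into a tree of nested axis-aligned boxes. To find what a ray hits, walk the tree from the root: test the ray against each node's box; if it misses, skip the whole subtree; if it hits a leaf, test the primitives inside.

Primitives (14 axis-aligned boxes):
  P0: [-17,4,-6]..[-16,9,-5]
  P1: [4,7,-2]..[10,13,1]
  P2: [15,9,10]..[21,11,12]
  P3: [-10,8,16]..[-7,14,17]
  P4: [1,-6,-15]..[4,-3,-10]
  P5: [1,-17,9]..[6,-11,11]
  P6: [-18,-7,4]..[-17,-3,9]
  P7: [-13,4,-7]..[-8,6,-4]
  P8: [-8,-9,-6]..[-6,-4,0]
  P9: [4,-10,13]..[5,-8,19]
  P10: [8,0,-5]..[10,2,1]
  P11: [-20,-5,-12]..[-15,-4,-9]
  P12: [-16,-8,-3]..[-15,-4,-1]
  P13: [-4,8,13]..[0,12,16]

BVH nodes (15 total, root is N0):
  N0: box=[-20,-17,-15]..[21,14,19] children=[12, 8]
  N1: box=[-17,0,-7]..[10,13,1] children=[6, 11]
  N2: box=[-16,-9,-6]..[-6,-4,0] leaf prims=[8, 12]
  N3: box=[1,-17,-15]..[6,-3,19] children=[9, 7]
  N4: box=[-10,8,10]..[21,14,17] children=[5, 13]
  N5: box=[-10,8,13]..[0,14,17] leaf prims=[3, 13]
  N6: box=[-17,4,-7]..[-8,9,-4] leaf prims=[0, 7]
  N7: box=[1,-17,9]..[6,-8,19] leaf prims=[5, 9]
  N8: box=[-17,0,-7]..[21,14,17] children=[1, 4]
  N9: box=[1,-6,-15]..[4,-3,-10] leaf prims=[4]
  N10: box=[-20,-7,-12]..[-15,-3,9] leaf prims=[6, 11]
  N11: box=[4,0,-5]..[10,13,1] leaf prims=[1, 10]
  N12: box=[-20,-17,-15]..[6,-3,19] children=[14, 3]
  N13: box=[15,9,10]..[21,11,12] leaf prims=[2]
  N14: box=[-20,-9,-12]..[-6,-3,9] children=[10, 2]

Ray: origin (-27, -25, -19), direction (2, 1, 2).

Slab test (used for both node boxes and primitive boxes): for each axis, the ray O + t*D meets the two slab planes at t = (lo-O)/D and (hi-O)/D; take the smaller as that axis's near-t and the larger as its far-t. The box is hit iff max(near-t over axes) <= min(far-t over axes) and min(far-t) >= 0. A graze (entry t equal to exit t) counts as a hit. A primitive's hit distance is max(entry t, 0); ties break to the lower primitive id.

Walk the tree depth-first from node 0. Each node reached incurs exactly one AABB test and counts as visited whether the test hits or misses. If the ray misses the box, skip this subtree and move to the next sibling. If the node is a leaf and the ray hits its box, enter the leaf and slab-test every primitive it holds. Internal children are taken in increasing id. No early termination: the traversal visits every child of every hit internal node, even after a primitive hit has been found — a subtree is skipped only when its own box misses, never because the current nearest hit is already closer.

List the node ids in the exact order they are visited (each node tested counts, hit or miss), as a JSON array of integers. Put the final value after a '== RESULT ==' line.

Walk:
N0 x:[7/2,24] y:[8,39] z:[2,19] -> hit [8,19], descend [8, 12]
  N8 x:[5,24] y:[25,39] z:[6,18] -> miss, prune
  N12 x:[7/2,33/2] y:[8,22] z:[2,19] -> hit [8,33/2], descend [3, 14]
    N3 x:[14,33/2] y:[8,22] z:[2,19] -> hit [14,33/2], descend [7, 9]
      N7 x:[14,33/2] y:[8,17] z:[14,19] -> hit [14,33/2] leaf, test {P5@t=14, P9@t=16}
      N9 x:[14,31/2] y:[19,22] z:[2,9/2] -> miss, prune
    N14 x:[7/2,21/2] y:[16,22] z:[7/2,14] -> miss, prune

Summary -> nodes [0, 8, 12, 3, 7, 9, 14]; box-tests=7; leaf-entries=1; first=P5

== RESULT ==
[0, 8, 12, 3, 7, 9, 14]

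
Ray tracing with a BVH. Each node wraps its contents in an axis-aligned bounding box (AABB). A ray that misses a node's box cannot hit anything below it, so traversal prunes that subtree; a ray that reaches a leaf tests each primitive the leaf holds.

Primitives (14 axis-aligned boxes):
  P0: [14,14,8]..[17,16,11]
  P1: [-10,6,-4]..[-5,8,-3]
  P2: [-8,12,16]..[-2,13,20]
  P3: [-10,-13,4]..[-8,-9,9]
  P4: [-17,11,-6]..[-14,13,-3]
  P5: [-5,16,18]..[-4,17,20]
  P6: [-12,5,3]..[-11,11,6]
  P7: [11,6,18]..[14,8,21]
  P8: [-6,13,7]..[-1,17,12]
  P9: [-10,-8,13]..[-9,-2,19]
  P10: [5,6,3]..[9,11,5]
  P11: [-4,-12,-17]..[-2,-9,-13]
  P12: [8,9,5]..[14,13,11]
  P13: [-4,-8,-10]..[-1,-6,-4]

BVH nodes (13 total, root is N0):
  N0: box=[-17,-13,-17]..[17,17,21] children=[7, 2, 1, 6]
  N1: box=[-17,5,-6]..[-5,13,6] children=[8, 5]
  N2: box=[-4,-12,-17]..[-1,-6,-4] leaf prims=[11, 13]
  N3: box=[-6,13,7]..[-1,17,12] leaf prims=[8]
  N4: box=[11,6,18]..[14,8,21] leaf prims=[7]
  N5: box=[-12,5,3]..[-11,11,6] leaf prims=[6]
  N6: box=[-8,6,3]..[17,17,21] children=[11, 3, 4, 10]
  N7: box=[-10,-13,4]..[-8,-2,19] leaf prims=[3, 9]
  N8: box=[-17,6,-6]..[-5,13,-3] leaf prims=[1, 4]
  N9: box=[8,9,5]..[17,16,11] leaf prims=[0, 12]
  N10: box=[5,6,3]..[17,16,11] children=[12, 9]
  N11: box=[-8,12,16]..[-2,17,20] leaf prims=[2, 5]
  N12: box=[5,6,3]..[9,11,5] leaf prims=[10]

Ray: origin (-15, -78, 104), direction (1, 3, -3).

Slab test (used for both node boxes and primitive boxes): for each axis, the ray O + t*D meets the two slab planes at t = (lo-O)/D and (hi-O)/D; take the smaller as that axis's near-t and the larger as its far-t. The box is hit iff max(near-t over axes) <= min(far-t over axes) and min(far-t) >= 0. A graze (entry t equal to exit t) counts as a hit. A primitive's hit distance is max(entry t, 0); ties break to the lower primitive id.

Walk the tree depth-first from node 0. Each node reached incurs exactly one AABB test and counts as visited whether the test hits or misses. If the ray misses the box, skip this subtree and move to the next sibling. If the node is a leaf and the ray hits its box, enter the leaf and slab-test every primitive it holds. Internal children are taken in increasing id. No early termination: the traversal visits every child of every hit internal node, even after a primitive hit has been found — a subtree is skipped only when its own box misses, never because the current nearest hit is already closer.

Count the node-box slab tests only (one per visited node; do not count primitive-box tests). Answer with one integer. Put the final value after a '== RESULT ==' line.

Walk:
N0 x:[-2,32] y:[65/3,95/3] z:[83/3,121/3] -> hit [83/3,95/3], descend [1, 2, 6, 7]
  N1 x:[-2,10] y:[83/3,91/3] z:[98/3,110/3] -> miss, prune
  N2 x:[11,14] y:[22,24] z:[36,121/3] -> miss, prune
  N6 x:[7,32] y:[28,95/3] z:[83/3,101/3] -> hit [28,95/3], descend [3, 4, 10, 11]
    N3 x:[9,14] y:[91/3,95/3] z:[92/3,97/3] -> miss, prune
    N4 x:[26,29] y:[28,86/3] z:[83/3,86/3] -> hit [28,86/3] leaf, test {P7@t=28}
    N10 x:[20,32] y:[28,94/3] z:[31,101/3] -> hit [31,94/3], descend [9, 12]
      N9 x:[23,32] y:[29,94/3] z:[31,33] -> hit [31,94/3] leaf, test {P0@t=31, P12(miss)}
      N12 x:[20,24] y:[28,89/3] z:[33,101/3] -> miss, prune
    N11 x:[7,13] y:[30,95/3] z:[28,88/3] -> miss, prune
  N7 x:[5,7] y:[65/3,76/3] z:[85/3,100/3] -> miss, prune

order=[0, 1, 2, 6, 3, 4, 10, 9, 12, 11, 7]  |boxes|=11  |leaves|=2  hit=P7

== RESULT ==
11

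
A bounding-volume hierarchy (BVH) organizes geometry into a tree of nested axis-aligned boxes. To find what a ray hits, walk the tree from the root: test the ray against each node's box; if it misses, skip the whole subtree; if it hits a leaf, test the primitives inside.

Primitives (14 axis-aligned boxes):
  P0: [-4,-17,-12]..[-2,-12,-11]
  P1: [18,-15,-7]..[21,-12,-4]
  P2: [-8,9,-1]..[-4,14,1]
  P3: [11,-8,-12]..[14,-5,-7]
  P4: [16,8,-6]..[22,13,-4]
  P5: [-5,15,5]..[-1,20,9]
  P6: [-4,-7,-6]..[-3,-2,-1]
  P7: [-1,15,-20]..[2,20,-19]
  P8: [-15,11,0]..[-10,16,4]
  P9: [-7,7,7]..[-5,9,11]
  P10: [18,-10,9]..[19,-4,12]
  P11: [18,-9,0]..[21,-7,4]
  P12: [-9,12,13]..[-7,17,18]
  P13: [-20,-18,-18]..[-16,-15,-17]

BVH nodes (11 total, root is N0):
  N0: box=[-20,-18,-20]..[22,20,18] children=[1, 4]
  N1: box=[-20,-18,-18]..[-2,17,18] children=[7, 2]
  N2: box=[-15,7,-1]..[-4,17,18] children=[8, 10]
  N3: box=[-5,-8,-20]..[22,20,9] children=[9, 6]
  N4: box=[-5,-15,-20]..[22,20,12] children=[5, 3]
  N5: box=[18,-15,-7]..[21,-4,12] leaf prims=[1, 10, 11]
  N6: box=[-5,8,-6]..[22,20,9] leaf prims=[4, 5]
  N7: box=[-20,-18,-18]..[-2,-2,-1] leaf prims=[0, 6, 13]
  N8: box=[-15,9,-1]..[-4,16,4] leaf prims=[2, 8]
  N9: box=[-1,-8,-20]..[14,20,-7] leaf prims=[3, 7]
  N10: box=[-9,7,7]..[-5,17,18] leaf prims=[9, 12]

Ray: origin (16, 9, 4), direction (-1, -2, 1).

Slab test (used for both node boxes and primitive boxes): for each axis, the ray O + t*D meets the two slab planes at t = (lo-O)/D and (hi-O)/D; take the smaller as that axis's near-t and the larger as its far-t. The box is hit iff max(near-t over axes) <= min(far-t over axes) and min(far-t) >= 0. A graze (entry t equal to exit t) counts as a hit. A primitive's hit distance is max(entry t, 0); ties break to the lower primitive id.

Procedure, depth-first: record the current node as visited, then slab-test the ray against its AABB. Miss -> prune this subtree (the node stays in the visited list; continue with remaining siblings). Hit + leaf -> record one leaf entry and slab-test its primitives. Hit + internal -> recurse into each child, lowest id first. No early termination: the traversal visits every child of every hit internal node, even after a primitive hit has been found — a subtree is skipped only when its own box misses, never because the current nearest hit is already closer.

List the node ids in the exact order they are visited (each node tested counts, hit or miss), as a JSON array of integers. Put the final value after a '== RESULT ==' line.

Walk:
N0 x:[-6,36] y:[-11/2,27/2] z:[-24,14] -> hit [-11/2,27/2], descend [1, 4]
  N1 x:[18,36] y:[-4,27/2] z:[-22,14] -> miss, prune
  N4 x:[-6,21] y:[-11/2,12] z:[-24,8] -> hit [-11/2,8], descend [3, 5]
    N3 x:[-6,21] y:[-11/2,17/2] z:[-24,5] -> hit [-11/2,5], descend [6, 9]
      N6 x:[-6,21] y:[-11/2,1/2] z:[-10,5] -> hit [-11/2,1/2] leaf, test {P4(miss), P5(miss)}
      N9 x:[2,17] y:[-11/2,17/2] z:[-24,-11] -> miss, prune
    N5 x:[-5,-2] y:[13/2,12] z:[-11,8] -> miss, prune

Visited [0, 1, 4, 3, 6, 9, 5]. Tests: 7 box, 1 leaf. Nearest: miss.

== RESULT ==
[0, 1, 4, 3, 6, 9, 5]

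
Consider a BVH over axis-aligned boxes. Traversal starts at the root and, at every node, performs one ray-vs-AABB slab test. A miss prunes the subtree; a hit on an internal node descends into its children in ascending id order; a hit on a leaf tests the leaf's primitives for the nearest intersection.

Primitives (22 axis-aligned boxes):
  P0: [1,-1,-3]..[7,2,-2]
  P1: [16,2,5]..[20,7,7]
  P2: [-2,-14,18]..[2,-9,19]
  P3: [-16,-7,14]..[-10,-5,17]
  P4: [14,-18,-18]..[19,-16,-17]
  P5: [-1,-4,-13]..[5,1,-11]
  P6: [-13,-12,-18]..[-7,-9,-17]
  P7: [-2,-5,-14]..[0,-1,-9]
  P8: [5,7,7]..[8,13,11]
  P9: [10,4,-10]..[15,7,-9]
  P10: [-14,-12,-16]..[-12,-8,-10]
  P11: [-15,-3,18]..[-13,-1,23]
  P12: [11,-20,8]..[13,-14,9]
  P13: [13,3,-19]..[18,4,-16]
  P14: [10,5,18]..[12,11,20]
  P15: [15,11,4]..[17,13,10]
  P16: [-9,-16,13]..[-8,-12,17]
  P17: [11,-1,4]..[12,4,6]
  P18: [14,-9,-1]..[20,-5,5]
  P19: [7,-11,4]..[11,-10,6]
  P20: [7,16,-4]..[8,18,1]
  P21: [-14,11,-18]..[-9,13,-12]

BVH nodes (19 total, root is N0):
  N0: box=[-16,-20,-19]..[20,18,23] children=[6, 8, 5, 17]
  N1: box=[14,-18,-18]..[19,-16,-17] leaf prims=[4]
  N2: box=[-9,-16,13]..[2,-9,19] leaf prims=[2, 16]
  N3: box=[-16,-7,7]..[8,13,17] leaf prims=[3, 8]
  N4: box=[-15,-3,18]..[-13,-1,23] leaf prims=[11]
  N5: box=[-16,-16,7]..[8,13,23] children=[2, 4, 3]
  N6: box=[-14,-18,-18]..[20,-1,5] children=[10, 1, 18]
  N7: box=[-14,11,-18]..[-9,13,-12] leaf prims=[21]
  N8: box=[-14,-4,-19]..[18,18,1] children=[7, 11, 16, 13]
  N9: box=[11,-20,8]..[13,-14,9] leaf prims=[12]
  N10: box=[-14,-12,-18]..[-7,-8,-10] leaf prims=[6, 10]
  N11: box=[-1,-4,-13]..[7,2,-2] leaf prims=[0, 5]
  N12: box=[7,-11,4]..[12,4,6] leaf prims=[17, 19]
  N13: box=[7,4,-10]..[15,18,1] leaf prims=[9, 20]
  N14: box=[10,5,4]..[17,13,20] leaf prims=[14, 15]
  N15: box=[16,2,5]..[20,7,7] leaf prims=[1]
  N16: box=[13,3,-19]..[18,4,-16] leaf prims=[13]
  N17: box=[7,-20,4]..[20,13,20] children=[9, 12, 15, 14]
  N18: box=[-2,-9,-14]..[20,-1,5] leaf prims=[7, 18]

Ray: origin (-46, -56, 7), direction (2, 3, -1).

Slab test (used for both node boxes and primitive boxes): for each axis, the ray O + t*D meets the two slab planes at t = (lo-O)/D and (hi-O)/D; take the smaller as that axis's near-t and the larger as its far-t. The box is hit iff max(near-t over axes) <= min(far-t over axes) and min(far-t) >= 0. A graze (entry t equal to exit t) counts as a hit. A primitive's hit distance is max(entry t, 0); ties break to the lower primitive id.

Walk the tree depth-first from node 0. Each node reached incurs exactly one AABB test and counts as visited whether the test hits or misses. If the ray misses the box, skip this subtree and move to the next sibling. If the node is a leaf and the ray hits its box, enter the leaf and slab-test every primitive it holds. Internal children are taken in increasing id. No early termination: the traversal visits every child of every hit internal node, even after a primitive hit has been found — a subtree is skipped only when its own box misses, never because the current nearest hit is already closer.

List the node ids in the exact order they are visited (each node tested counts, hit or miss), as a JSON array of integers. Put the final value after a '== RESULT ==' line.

Trace the traversal:
N0 x:[15,33] y:[12,74/3] z:[-16,26] -> hit [15,74/3], descend [5, 6, 8, 17]
  N5 x:[15,27] y:[40/3,23] z:[-16,0] -> miss, prune
  N6 x:[16,33] y:[38/3,55/3] z:[2,25] -> hit [16,55/3], descend [1, 10, 18]
    N1 x:[30,65/2] y:[38/3,40/3] z:[24,25] -> miss, prune
    N10 x:[16,39/2] y:[44/3,16] z:[17,25] -> miss, prune
    N18 x:[22,33] y:[47/3,55/3] z:[2,21] -> miss, prune
  N8 x:[16,32] y:[52/3,74/3] z:[6,26] -> hit [52/3,74/3], descend [7, 11, 13, 16]
    N7 x:[16,37/2] y:[67/3,23] z:[19,25] -> miss, prune
    N11 x:[45/2,53/2] y:[52/3,58/3] z:[9,20] -> miss, prune
    N13 x:[53/2,61/2] y:[20,74/3] z:[6,17] -> miss, prune
    N16 x:[59/2,32] y:[59/3,20] z:[23,26] -> miss, prune
  N17 x:[53/2,33] y:[12,23] z:[-13,3] -> miss, prune

12 AABB tests over nodes [0, 5, 6, 1, 10, 18, 8, 7, 11, 13, 16, 17]; 0 leaves entered; closest miss.

== RESULT ==
[0, 5, 6, 1, 10, 18, 8, 7, 11, 13, 16, 17]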